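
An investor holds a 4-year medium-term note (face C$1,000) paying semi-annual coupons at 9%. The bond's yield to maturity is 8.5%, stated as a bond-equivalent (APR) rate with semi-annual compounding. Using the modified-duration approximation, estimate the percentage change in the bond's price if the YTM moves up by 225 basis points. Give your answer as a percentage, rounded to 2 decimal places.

Periodic yield y = 0.0425. Modified duration first:
  t   CF        PV=CF/(1+0.0425)^t    t·PV
  1        45.00        43.1655        43.1655
  2        45.00        41.4057        82.8114
  3        45.00        39.7177       119.1532
  4        45.00        38.0985       152.3941
  5        45.00        36.5454       182.7268
  6        45.00        35.0555       210.3330
  7        45.00        33.6264       235.3846
  8     1,045.00       749.0448     5,992.3582
  Σ                  1,016.6595     7,018.3268
P = 1,016.6595; D_Mac = 6.90332 half-year periods = 3.45166 yrs; D_mod = 3.45166/(1+0.0425) = 3.31095 yrs.
ΔP/P ≈ -D_mod · Δy = -3.31095 × (+0.0225) = -0.074496 = -7.4496%.

-7.45%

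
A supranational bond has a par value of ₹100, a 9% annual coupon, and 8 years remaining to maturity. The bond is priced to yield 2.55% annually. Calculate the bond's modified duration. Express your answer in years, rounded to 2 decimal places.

6.24 years

Periodic yield y = 0.0255. First find Macaulay duration:
  t   CF        PV=CF/(1+0.0255)^t    t·PV
  1         9.00         8.7762         8.7762
  2         9.00         8.5580        17.1160
  3         9.00         8.3452        25.0355
  4         9.00         8.1377        32.5507
  5         9.00         7.9353        39.6766
  6         9.00         7.7380        46.4280
  7         9.00         7.5456        52.8191
  8       109.00        89.1130       712.9042
  Σ                    146.1489       935.3062
P = 146.1489; Macaulay duration = 935.3062 / 146.1489 = 6.39968 years.
Modified duration = D_Mac / (1 + y) = 6.39968 / 1.0255 = 6.24054 years.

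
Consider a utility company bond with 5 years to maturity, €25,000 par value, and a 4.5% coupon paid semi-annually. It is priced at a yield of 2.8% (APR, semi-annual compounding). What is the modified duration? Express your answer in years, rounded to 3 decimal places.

4.491 years

Periodic yield y = 0.014. First find Macaulay duration:
  t   CF        PV=CF/(1+0.014)^t    t·PV
  1       562.50       554.7337       554.7337
  2       562.50       547.0747     1,094.1494
  3       562.50       539.5214     1,618.5641
  4       562.50       532.0724     2,128.2895
  5       562.50       524.7262     2,623.6310
  6       562.50       517.4815     3,104.8888
  7       562.50       510.3367     3,572.3572
  8       562.50       503.2907     4,026.3254
  9       562.50       496.3419     4,467.0770
  10   25,562.50    22,244.5577   222,445.5773
  Σ                 26,970.1369   245,635.5935
P = 26,970.1369; Macaulay duration = 245,635.5935 / 26,970.1369 = 9.10769 half-year periods = 4.55384 years.
Modified duration = D_Mac / (1 + y) = 4.55384 / 1.014 = 4.49097 years.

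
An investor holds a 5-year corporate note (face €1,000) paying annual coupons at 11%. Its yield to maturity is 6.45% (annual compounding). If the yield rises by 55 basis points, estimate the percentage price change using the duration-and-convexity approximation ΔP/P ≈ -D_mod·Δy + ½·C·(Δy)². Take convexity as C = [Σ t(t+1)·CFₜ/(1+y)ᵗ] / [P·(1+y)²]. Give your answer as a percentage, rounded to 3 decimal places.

With y = 0.0645:
  t   CF        PV=CF/(1+0.0645)^t    t·PV        t(t+1)·PV
  1       110.00       103.3349       103.3349         206.6698
  2       110.00        97.0736       194.1473         582.4419
  3       110.00        91.1918       273.5753       1,094.3013
  4       110.00        85.6663       342.6652       1,713.3260
  5     1,110.00       812.0722     4,060.3611      24,362.1664
  Σ                  1,189.3388     4,974.0838      27,958.9055
P = 1,189.3388; D_Mac = 4.18223 yrs; D_mod = 3.92882 yrs; C = 20.74547.
Duration effect: -3.92882 × (+0.0055) = -0.021608
Convexity effect: 0.5 × 20.74547 × (0.0055)² = +0.0003138
ΔP/P ≈ -0.021608 + 0.0003138 = -0.021295 = -2.1295%.

-2.129%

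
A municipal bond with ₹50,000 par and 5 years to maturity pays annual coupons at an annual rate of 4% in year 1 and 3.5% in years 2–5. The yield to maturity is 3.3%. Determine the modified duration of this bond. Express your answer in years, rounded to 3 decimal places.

4.508 years

Periodic yield y = 0.033. First find Macaulay duration:
  t   CF        PV=CF/(1+0.033)^t    t·PV
  1     2,000.00     1,936.1084     1,936.1084
  2     1,750.00     1,639.9757     3,279.9513
  3     1,750.00     1,587.5854     4,762.7561
  4     1,750.00     1,536.8687     6,147.4748
  5    51,750.00    43,995.5495   219,977.7476
  Σ                 50,696.0877   236,104.0382
P = 50,696.0877; Macaulay duration = 236,104.0382 / 50,696.0877 = 4.65724 years.
Modified duration = D_Mac / (1 + y) = 4.65724 / 1.033 = 4.50846 years.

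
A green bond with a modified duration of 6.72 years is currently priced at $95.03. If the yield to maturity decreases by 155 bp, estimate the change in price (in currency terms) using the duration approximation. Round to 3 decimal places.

Duration approximation: ΔP/P ≈ -D_mod · Δy = -6.72 × (-0.0155) = +0.104160.
ΔP ≈ 95.03 × (+0.104160) = +9.8983248.

+$9.898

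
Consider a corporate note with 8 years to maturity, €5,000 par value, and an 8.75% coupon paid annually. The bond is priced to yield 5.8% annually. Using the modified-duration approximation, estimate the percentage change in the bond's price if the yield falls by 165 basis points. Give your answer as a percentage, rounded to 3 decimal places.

Periodic yield y = 0.058. Modified duration first:
  t   CF        PV=CF/(1+0.058)^t    t·PV
  1       437.50       413.5161       413.5161
  2       437.50       390.8469       781.6939
  3       437.50       369.4206     1,108.2617
  4       437.50       349.1688     1,396.6751
  5       437.50       330.0272     1,650.1359
  6       437.50       311.9350     1,871.6098
  7       437.50       294.8346     2,063.8419
  8     5,437.50     3,463.4899    27,707.9194
  Σ                  5,923.2390    36,993.6537
P = 5,923.2390; D_Mac = 6.24551 yrs; D_mod = 6.24551/(1+0.058) = 5.90313 yrs.
ΔP/P ≈ -D_mod · Δy = -5.90313 × (-0.0165) = +0.097402 = +9.7402%.

+9.740%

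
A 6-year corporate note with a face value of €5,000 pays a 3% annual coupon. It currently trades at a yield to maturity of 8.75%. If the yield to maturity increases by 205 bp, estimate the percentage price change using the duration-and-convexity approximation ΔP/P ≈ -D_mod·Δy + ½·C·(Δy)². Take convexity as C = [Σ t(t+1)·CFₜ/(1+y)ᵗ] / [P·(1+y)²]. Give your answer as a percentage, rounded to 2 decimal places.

With y = 0.0875:
  t   CF        PV=CF/(1+0.0875)^t    t·PV        t(t+1)·PV
  1       150.00       137.9310       137.9310         275.8621
  2       150.00       126.8331       253.6663         760.9988
  3       150.00       116.6282       349.8845       1,399.5380
  4       150.00       107.2443       428.9772       2,144.8859
  5       150.00        98.6154       493.0772       2,958.4633
  6     5,150.00     3,113.3764    18,680.2587     130,761.8107
  Σ                  3,700.6285    20,343.7949     138,301.5588
P = 3,700.6285; D_Mac = 5.49739 yrs; D_mod = 5.05507 yrs; C = 31.60043.
Duration effect: -5.05507 × (+0.0205) = -0.103629
Convexity effect: 0.5 × 31.60043 × (0.0205)² = +0.0066400
ΔP/P ≈ -0.103629 + 0.0066400 = -0.096989 = -9.6989%.

-9.70%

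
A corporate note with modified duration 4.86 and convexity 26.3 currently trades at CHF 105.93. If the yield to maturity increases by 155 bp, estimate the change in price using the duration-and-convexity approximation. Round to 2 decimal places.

Duration effect: -D_mod·Δy = -4.86 × (+0.0155) = -0.075330
Convexity effect: ½·C·(Δy)² = 0.5 × 26.3 × (0.0155)² = +0.0031592875
ΔP/P ≈ -0.075330 + 0.0031592875 = -0.0721707125
ΔP ≈ 105.93 × (-0.0721707125) = -7.645043575125.

-CHF 7.65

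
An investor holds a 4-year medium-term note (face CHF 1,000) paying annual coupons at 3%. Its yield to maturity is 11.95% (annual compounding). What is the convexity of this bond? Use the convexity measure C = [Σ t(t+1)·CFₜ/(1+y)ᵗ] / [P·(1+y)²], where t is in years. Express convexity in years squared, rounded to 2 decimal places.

With y = 0.1195:
  t   CF        PV=CF/(1+0.1195)^t    t·PV        t(t+1)·PV
  1        30.00        26.7977        26.7977          53.5954
  2        30.00        23.9372        47.8744         143.6231
  3        30.00        21.3820        64.1461         256.5844
  4     1,030.00       655.7538     2,623.0153      13,115.0765
  Σ                    727.8707     2,761.8334      13,568.8794
P = 727.8707.
Convexity = Σ t(t+1)·PV / [P·(1+y)²] = 13,568.8794 / (727.8707 × 1.253280) = 14.87447.

14.87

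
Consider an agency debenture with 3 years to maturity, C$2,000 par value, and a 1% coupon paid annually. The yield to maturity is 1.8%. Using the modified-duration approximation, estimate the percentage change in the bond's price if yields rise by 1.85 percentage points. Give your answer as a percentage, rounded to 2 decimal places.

-5.40%

Periodic yield y = 0.018. Modified duration first:
  t   CF        PV=CF/(1+0.018)^t    t·PV
  1        20.00        19.6464        19.6464
  2        20.00        19.2990        38.5980
  3     2,020.00     1,914.7322     5,744.1965
  Σ                  1,953.6775     5,802.4409
P = 1,953.6775; D_Mac = 2.97001 yrs; D_mod = 2.97001/(1+0.018) = 2.91749 yrs.
ΔP/P ≈ -D_mod · Δy = -2.91749 × (+0.0185) = -0.053974 = -5.3974%.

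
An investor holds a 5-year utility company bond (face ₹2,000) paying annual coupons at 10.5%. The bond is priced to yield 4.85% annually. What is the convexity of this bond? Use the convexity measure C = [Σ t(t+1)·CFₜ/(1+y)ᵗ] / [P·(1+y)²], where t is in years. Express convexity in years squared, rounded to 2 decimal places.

With y = 0.0485:
  t   CF        PV=CF/(1+0.0485)^t    t·PV        t(t+1)·PV
  1       210.00       200.2861       200.2861         400.5722
  2       210.00       191.0216       382.0432       1,146.1295
  3       210.00       182.1856       546.5567       2,186.2269
  4       210.00       173.7583       695.0332       3,475.1660
  5     2,210.00     1,744.0145     8,720.0727      52,320.4360
  Σ                  2,491.2661    10,543.9919      59,528.5306
P = 2,491.2661.
Convexity = Σ t(t+1)·PV / [P·(1+y)²] = 59,528.5306 / (2,491.2661 × 1.099352) = 21.73543.

21.74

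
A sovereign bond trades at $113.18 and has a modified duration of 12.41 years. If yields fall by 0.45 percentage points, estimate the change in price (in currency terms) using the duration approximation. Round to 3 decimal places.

+$6.321

Duration approximation: ΔP/P ≈ -D_mod · Δy = -12.41 × (-0.0045) = +0.055845.
ΔP ≈ 113.18 × (+0.055845) = +6.3205371.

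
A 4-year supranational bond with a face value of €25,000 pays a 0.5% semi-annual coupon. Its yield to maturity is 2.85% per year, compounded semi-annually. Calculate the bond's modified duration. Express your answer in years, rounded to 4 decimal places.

Periodic yield y = 0.01425. First find Macaulay duration:
  t   CF        PV=CF/(1+0.01425)^t    t·PV
  1        62.50        61.6219        61.6219
  2        62.50        60.7561       121.5122
  3        62.50        59.9025       179.7075
  4        62.50        59.0609       236.2435
  5        62.50        58.2311       291.1555
  6        62.50        57.4130       344.4777
  7        62.50        56.6063       396.2442
  8    25,062.50    22,380.2152   179,041.7219
  Σ                 22,793.8070   180,672.6845
P = 22,793.8070; Macaulay duration = 180,672.6845 / 22,793.8070 = 7.92639 half-year periods = 3.96320 years.
Modified duration = D_Mac / (1 + y) = 3.96320 / 1.01425 = 3.90751 years.

3.9075 years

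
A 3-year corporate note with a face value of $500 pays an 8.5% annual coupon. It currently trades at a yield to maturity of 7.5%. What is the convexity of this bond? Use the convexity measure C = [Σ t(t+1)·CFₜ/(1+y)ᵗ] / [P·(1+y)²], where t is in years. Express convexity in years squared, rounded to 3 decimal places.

9.345

With y = 0.075:
  t   CF        PV=CF/(1+0.075)^t    t·PV        t(t+1)·PV
  1        42.50        39.5349        39.5349          79.0698
  2        42.50        36.7766        73.5533         220.6598
  3       542.50       436.6911     1,310.0733       5,240.2933
  Σ                    513.0026     1,423.1615       5,540.0229
P = 513.0026.
Convexity = Σ t(t+1)·PV / [P·(1+y)²] = 5,540.0229 / (513.0026 × 1.155625) = 9.34491.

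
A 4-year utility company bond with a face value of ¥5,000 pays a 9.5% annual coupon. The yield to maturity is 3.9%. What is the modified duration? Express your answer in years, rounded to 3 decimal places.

3.422 years

Periodic yield y = 0.039. First find Macaulay duration:
  t   CF        PV=CF/(1+0.039)^t    t·PV
  1       475.00       457.1704       457.1704
  2       475.00       440.0100       880.0199
  3       475.00       423.4937     1,270.4811
  4     5,475.00     4,698.0965    18,792.3860
  Σ                  6,018.7705    21,400.0574
P = 6,018.7705; Macaulay duration = 21,400.0574 / 6,018.7705 = 3.55555 years.
Modified duration = D_Mac / (1 + y) = 3.55555 / 1.039 = 3.42209 years.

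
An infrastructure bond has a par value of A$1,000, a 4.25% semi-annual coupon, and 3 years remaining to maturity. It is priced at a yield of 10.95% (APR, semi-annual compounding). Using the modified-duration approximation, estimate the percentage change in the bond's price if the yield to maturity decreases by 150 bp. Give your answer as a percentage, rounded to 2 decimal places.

Periodic yield y = 0.05475. Modified duration first:
  t   CF        PV=CF/(1+0.05475)^t    t·PV
  1        21.25        20.1470        20.1470
  2        21.25        19.1012        38.2023
  3        21.25        18.1097        54.3290
  4        21.25        17.1696        68.6785
  5        21.25        16.2784        81.3919
  6     1,021.25       741.7112     4,450.2675
  Σ                    832.5170     4,713.0162
P = 832.5170; D_Mac = 5.66116 half-year periods = 2.83058 yrs; D_mod = 2.83058/(1+0.05475) = 2.68365 yrs.
ΔP/P ≈ -D_mod · Δy = -2.68365 × (-0.015) = +0.040255 = +4.0255%.

+4.03%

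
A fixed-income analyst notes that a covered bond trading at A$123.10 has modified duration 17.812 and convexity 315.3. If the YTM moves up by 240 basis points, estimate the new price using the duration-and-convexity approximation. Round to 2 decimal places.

A$81.65

Duration effect: -D_mod·Δy = -17.812 × (+0.024) = -0.427488
Convexity effect: ½·C·(Δy)² = 0.5 × 315.3 × (0.024)² = +0.0908064
ΔP/P ≈ -0.427488 + 0.0908064 = -0.3366816
New price ≈ 123.10 × (1 - 0.3366816) = 81.65449504.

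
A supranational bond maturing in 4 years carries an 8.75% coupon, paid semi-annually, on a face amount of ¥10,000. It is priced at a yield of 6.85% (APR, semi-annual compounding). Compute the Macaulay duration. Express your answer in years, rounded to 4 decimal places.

Periodic yield y = 0.03425. Discount each cash flow and weight by its period:
  t   CF        PV=CF/(1+0.03425)^t    t·PV
  1       437.50       423.0118       423.0118
  2       437.50       409.0035       818.0070
  3       437.50       395.4590     1,186.3770
  4       437.50       382.3631     1,529.4523
  5       437.50       369.7008     1,848.5041
  6       437.50       357.4579     2,144.7473
  7       437.50       345.6204     2,419.3427
  8    10,437.50     7,972.4582    63,779.6658
  Σ                 10,655.0747    74,149.1079
Price P = Σ PV = 10,655.0747.
Macaulay duration = Σ(t·PV) / P = 74,149.1079 / 10,655.0747 = 6.95904 half-year periods.
In years: 6.95904 / 2 = 3.47952 years.

3.4795 years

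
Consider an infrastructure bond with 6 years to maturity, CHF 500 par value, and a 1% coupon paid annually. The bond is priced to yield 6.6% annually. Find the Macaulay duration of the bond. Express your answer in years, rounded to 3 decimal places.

Periodic yield y = 0.066. Discount each cash flow and weight by its year:
  t   CF        PV=CF/(1+0.066)^t    t·PV
  1         5.00         4.6904         4.6904
  2         5.00         4.4000         8.8001
  3         5.00         4.1276        12.3828
  4         5.00         3.8721        15.4882
  5         5.00         3.6323        18.1616
  6       505.00       344.1503     2,064.9018
  Σ                    364.8727     2,124.4249
Price P = Σ PV = 364.8727.
Macaulay duration = Σ(t·PV) / P = 2,124.4249 / 364.8727 = 5.82237 years.

5.822 years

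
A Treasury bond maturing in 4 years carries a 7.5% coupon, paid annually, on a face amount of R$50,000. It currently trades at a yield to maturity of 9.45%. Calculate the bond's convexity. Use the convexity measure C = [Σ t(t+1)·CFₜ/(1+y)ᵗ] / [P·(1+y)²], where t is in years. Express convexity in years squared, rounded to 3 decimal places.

With y = 0.0945:
  t   CF        PV=CF/(1+0.0945)^t    t·PV        t(t+1)·PV
  1     3,750.00     3,426.2220     3,426.2220       6,852.4440
  2     3,750.00     3,130.3993     6,260.7986      18,782.3957
  3     3,750.00     2,860.1181     8,580.3544      34,321.4175
  4    53,750.00    37,455.4833   149,821.9331     749,109.6655
  Σ                 46,872.2227   168,089.3081     809,065.9227
P = 46,872.2227.
Convexity = Σ t(t+1)·PV / [P·(1+y)²] = 809,065.9227 / (46,872.2227 × 1.197930) = 14.40910.

14.409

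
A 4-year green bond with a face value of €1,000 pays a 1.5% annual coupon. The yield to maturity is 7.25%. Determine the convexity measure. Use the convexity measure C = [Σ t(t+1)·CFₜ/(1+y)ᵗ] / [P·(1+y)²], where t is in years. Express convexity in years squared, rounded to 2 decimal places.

16.81

With y = 0.0725:
  t   CF        PV=CF/(1+0.0725)^t    t·PV        t(t+1)·PV
  1        15.00        13.9860        13.9860          27.9720
  2        15.00        13.0406        26.0811          78.2434
  3        15.00        12.1590        36.4771         145.9085
  4     1,015.00       767.1439     3,068.5756      15,342.8781
  Σ                    806.3295     3,145.1199      15,595.0021
P = 806.3295.
Convexity = Σ t(t+1)·PV / [P·(1+y)²] = 15,595.0021 / (806.3295 × 1.150256) = 16.81428.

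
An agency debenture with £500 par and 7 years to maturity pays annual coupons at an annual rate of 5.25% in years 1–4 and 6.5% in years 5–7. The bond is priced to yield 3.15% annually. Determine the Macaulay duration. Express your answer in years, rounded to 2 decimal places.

Periodic yield y = 0.0315. Discount each cash flow and weight by its year:
  t   CF        PV=CF/(1+0.0315)^t    t·PV
  1        26.25        25.4484        25.4484
  2        26.25        24.6712        49.3425
  3        26.25        23.9178        71.7535
  4        26.25        23.1874        92.7497
  5        32.50        27.8315       139.1577
  6        32.50        26.9816       161.8897
  7       532.50       428.5830     3,000.0813
  Σ                    580.6210     3,540.4227
Price P = Σ PV = 580.6210.
Macaulay duration = Σ(t·PV) / P = 3,540.4227 / 580.6210 = 6.09765 years.

6.10 years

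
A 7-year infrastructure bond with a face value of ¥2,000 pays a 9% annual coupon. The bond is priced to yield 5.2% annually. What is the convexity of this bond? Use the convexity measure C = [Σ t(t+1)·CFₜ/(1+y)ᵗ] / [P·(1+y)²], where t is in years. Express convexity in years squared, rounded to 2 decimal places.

With y = 0.052:
  t   CF        PV=CF/(1+0.052)^t    t·PV        t(t+1)·PV
  1       180.00       171.1027       171.1027         342.2053
  2       180.00       162.6451       325.2902         975.8707
  3       180.00       154.6056       463.8169       1,855.2675
  4       180.00       146.9635       587.8541       2,939.2704
  5       180.00       139.6992       698.4958       4,190.9749
  6       180.00       132.7939       796.7633       5,577.3430
  7     2,180.00     1,528.7847    10,701.4926      85,611.9407
  Σ                  2,436.5946    13,744.8155     101,492.8725
P = 2,436.5946.
Convexity = Σ t(t+1)·PV / [P·(1+y)²] = 101,492.8725 / (2,436.5946 × 1.106704) = 37.63750.

37.64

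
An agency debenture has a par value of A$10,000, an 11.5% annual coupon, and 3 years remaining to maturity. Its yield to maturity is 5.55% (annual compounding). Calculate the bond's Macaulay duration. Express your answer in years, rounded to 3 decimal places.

Periodic yield y = 0.0555. Discount each cash flow and weight by its year:
  t   CF        PV=CF/(1+0.0555)^t    t·PV
  1     1,150.00     1,089.5310     1,089.5310
  2     1,150.00     1,032.2416     2,064.4832
  3    11,150.00     9,482.0044    28,446.0133
  Σ                 11,603.7771    31,600.0276
Price P = Σ PV = 11,603.7771.
Macaulay duration = Σ(t·PV) / P = 31,600.0276 / 11,603.7771 = 2.72325 years.

2.723 years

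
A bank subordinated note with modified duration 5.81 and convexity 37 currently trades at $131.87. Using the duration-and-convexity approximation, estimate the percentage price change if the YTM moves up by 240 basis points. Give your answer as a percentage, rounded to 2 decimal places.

Duration effect: -D_mod·Δy = -5.81 × (+0.024) = -0.139440
Convexity effect: ½·C·(Δy)² = 0.5 × 37 × (0.024)² = +0.0106560
ΔP/P ≈ -0.139440 + 0.0106560 = -0.128784
= -12.8784%.

-12.88%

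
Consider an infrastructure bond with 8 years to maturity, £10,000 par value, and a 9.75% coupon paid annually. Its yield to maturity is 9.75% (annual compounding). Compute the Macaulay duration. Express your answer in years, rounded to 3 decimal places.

5.909 years

Periodic yield y = 0.0975. Discount each cash flow and weight by its year:
  t   CF        PV=CF/(1+0.0975)^t    t·PV
  1       975.00       888.3827       888.3827
  2       975.00       809.4603     1,618.9206
  3       975.00       737.5493     2,212.6478
  4       975.00       672.0267     2,688.1066
  5       975.00       612.3250     3,061.6249
  6       975.00       557.9271     3,347.5625
  7       975.00       508.3618     3,558.5326
  8    10,975.00     5,213.9672    41,711.7379
  Σ                 10,000.0000    59,087.5156
Price P = Σ PV = 10,000.0000.
Macaulay duration = Σ(t·PV) / P = 59,087.5156 / 10,000.0000 = 5.90875 years.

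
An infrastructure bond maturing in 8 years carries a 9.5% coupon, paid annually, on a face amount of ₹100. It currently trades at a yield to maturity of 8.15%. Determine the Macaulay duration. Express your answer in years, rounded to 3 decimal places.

Periodic yield y = 0.0815. Discount each cash flow and weight by its year:
  t   CF        PV=CF/(1+0.0815)^t    t·PV
  1         9.50         8.7841         8.7841
  2         9.50         8.1221        16.2443
  3         9.50         7.5101        22.5302
  4         9.50         6.9441        27.7765
  5         9.50         6.4208        32.1041
  6         9.50         5.9370        35.6218
  7         9.50         5.4896        38.4270
  8       109.50        58.5062       468.0496
  Σ                    107.7140       649.5376
Price P = Σ PV = 107.7140.
Macaulay duration = Σ(t·PV) / P = 649.5376 / 107.7140 = 6.03021 years.

6.030 years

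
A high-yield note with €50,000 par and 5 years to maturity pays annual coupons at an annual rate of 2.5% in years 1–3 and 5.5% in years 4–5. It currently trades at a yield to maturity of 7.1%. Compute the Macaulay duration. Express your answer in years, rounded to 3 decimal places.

Periodic yield y = 0.071. Discount each cash flow and weight by its year:
  t   CF        PV=CF/(1+0.071)^t    t·PV
  1     1,250.00     1,167.1335     1,167.1335
  2     1,250.00     1,089.7605     2,179.5210
  3     1,250.00     1,017.5168     3,052.5505
  4     2,750.00     2,090.1373     8,360.5491
  5    52,750.00    37,434.7649   187,173.8244
  Σ                 42,799.3130   201,933.5786
Price P = Σ PV = 42,799.3130.
Macaulay duration = Σ(t·PV) / P = 201,933.5786 / 42,799.3130 = 4.71815 years.

4.718 years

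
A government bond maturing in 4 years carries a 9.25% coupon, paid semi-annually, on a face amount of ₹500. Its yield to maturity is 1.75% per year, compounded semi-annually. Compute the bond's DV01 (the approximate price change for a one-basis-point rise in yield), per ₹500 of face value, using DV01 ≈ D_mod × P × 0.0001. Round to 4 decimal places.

₹0.2242

Periodic yield y = 0.00875.
  t   CF        PV=CF/(1+0.00875)^t    t·PV
  1       23.125        22.9244        22.9244
  2       23.125        22.7256        45.4511
  3       23.125        22.5284        67.5853
  4       23.125        22.3330        89.3321
  5       23.125        22.1393       110.6965
  6       23.125        21.9473       131.6836
  7       23.125        21.7569       152.2983
  8      523.125       487.9071     3,903.2564
  Σ                    644.2620     4,523.2277
P = 644.2620; D_Mac = 7.02079 half-year periods = 3.51039 yrs; D_mod = 3.47995 yrs.
DV01 ≈ 3.47995 × 644.2620 × 0.0001 = 0.224200.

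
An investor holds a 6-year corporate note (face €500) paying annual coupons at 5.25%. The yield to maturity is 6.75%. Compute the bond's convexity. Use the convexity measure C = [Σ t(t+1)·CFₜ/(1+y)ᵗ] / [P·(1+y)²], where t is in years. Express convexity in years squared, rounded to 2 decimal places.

With y = 0.0675:
  t   CF        PV=CF/(1+0.0675)^t    t·PV        t(t+1)·PV
  1        26.25        24.5902        24.5902          49.1803
  2        26.25        23.0353        46.0706         138.2117
  3        26.25        21.5787        64.7362         258.9446
  4        26.25        20.2143        80.8570         404.2851
  5        26.25        18.9361        94.6804         568.0822
  6       526.25       355.6189     2,133.7133      14,935.9929
  Σ                    463.9734     2,444.6475      16,354.6968
P = 463.9734.
Convexity = Σ t(t+1)·PV / [P·(1+y)²] = 16,354.6968 / (463.9734 × 1.139556) = 30.93240.

30.93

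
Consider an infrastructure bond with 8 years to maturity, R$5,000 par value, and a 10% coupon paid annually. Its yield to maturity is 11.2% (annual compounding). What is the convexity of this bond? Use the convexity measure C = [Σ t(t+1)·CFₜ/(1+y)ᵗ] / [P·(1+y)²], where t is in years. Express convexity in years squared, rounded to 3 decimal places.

37.365

With y = 0.112:
  t   CF        PV=CF/(1+0.112)^t    t·PV        t(t+1)·PV
  1       500.00       449.6403       449.6403         899.2806
  2       500.00       404.3528       808.7056       2,426.1167
  3       500.00       363.6266     1,090.8798       4,363.5192
  4       500.00       327.0023     1,308.0093       6,540.0467
  5       500.00       294.0668     1,470.3342       8,822.0055
  6       500.00       264.4486     1,586.6916      11,106.8414
  7       500.00       237.8135     1,664.6945      13,317.5557
  8     5,500.00     2,352.4716    18,819.7729     169,377.9561
  Σ                  4,693.4226    27,198.7282     216,853.3218
P = 4,693.4226.
Convexity = Σ t(t+1)·PV / [P·(1+y)²] = 216,853.3218 / (4,693.4226 × 1.236544) = 37.36516.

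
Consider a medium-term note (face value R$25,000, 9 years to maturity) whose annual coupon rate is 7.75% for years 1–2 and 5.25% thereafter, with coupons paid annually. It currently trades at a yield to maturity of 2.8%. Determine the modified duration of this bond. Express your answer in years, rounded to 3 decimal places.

7.119 years

Periodic yield y = 0.028. First find Macaulay duration:
  t   CF        PV=CF/(1+0.028)^t    t·PV
  1     1,937.50     1,884.7276     1,884.7276
  2     1,937.50     1,833.3926     3,666.7853
  3     1,312.50     1,208.1475     3,624.4426
  4     1,312.50     1,175.2408     4,700.9631
  5     1,312.50     1,143.2303     5,716.1517
  6     1,312.50     1,112.0918     6,672.5506
  7     1,312.50     1,081.8013     7,572.6093
  8     1,312.50     1,052.3359     8,418.6874
  9    26,312.50    20,522.2078   184,699.8704
  Σ                 31,013.1757   226,956.7879
P = 31,013.1757; Macaulay duration = 226,956.7879 / 31,013.1757 = 7.31808 years.
Modified duration = D_Mac / (1 + y) = 7.31808 / 1.028 = 7.11875 years.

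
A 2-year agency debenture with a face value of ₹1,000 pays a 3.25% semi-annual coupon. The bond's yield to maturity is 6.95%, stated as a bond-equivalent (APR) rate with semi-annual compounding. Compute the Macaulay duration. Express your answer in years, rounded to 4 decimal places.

Periodic yield y = 0.03475. Discount each cash flow and weight by its period:
  t   CF        PV=CF/(1+0.03475)^t    t·PV
  1        16.25        15.7043        15.7043
  2        16.25        15.1769        30.3538
  3        16.25        14.6672        44.0016
  4     1,016.25       886.4593     3,545.8373
  Σ                    932.0077     3,635.8970
Price P = Σ PV = 932.0077.
Macaulay duration = Σ(t·PV) / P = 3,635.8970 / 932.0077 = 3.90114 half-year periods.
In years: 3.90114 / 2 = 1.95057 years.

1.9506 years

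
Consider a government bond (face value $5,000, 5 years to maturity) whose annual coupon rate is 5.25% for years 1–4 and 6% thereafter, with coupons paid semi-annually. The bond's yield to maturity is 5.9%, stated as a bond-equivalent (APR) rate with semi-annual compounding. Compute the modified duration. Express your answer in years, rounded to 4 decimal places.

4.3269 years

Periodic yield y = 0.0295. First find Macaulay duration:
  t   CF        PV=CF/(1+0.0295)^t    t·PV
  1       131.25       127.4891       127.4891
  2       131.25       123.8359       247.6718
  3       131.25       120.2874       360.8623
  4       131.25       116.8406       467.3625
  5       131.25       113.4926       567.4630
  6       131.25       110.2405       661.4430
  7       131.25       107.0816       749.5712
  8       131.25       104.0132       832.1057
  9       150.00       115.4660     1,039.1940
  10    5,150.00     3,850.7358    38,507.3577
  Σ                  4,889.4827    43,560.5204
P = 4,889.4827; Macaulay duration = 43,560.5204 / 4,889.4827 = 8.90902 half-year periods = 4.45451 years.
Modified duration = D_Mac / (1 + y) = 4.45451 / 1.0295 = 4.32687 years.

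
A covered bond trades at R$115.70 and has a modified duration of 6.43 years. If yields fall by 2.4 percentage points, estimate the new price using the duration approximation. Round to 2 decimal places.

R$133.55

Duration approximation: ΔP/P ≈ -D_mod · Δy = -6.43 × (-0.024) = +0.154320.
New price ≈ 115.70 × (1 + 0.154320) = 133.554824.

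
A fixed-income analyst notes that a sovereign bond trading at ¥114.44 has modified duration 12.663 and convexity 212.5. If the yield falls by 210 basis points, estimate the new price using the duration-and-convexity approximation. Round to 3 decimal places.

Duration effect: -D_mod·Δy = -12.663 × (-0.021) = +0.265923
Convexity effect: ½·C·(Δy)² = 0.5 × 212.5 × (-0.021)² = +0.04685625
ΔP/P ≈ +0.265923 + 0.04685625 = +0.31277925
New price ≈ 114.44 × (1 + 0.31277925) = 150.23445737.

¥150.234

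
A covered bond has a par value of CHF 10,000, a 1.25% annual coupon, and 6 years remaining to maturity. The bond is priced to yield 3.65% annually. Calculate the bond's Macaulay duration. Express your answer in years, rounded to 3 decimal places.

5.802 years

Periodic yield y = 0.0365. Discount each cash flow and weight by its year:
  t   CF        PV=CF/(1+0.0365)^t    t·PV
  1       125.00       120.5982       120.5982
  2       125.00       116.3513       232.7027
  3       125.00       112.2541       336.7622
  4       125.00       108.3011       433.2043
  5       125.00       104.4873       522.4365
  6    10,125.00     8,165.4325    48,992.5950
  Σ                  8,727.4245    50,638.2989
Price P = Σ PV = 8,727.4245.
Macaulay duration = Σ(t·PV) / P = 50,638.2989 / 8,727.4245 = 5.80220 years.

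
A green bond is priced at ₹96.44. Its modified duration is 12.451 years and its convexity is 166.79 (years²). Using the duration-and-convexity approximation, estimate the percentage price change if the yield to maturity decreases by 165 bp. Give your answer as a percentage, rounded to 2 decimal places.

+22.81%

Duration effect: -D_mod·Δy = -12.451 × (-0.0165) = +0.2054415
Convexity effect: ½·C·(Δy)² = 0.5 × 166.79 × (-0.0165)² = +0.02270428875
ΔP/P ≈ +0.2054415 + 0.02270428875 = +0.22814578875
= +22.814578875%.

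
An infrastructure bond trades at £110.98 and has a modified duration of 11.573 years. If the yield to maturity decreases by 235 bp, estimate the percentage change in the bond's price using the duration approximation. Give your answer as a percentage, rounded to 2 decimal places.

Duration approximation: ΔP/P ≈ -D_mod · Δy = -11.573 × (-0.0235) = +0.2719655.
As a percentage: +27.19655%.

+27.20%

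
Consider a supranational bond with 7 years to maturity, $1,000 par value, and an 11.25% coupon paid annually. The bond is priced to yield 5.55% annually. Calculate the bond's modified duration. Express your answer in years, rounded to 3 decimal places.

5.163 years

Periodic yield y = 0.0555. First find Macaulay duration:
  t   CF        PV=CF/(1+0.0555)^t    t·PV
  1       112.50       106.5846       106.5846
  2       112.50       100.9802       201.9603
  3       112.50        95.6704       287.0113
  4       112.50        90.6399       362.5597
  5       112.50        85.8739       429.3696
  6       112.50        81.3585       488.1512
  7     1,112.50       762.2411     5,335.6876
  Σ                  1,323.3486     7,211.3244
P = 1,323.3486; Macaulay duration = 7,211.3244 / 1,323.3486 = 5.44930 years.
Modified duration = D_Mac / (1 + y) = 5.44930 / 1.0555 = 5.16277 years.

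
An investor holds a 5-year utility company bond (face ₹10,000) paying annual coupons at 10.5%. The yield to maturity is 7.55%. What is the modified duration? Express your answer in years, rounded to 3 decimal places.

Periodic yield y = 0.0755. First find Macaulay duration:
  t   CF        PV=CF/(1+0.0755)^t    t·PV
  1     1,050.00       976.2901       976.2901
  2     1,050.00       907.7546     1,815.5092
  3     1,050.00       844.0303     2,532.0910
  4     1,050.00       784.7795     3,139.1179
  5    11,050.00     7,679.0979    38,395.4895
  Σ                 11,191.9524    46,858.4978
P = 11,191.9524; Macaulay duration = 46,858.4978 / 11,191.9524 = 4.18680 years.
Modified duration = D_Mac / (1 + y) = 4.18680 / 1.0755 = 3.89289 years.

3.893 years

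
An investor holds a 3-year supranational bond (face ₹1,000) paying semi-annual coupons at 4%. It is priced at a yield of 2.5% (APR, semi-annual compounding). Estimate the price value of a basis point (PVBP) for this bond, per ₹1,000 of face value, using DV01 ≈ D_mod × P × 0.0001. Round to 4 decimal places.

Periodic yield y = 0.0125.
  t   CF        PV=CF/(1+0.0125)^t    t·PV
  1        20.00        19.7531        19.7531
  2        20.00        19.5092        39.0184
  3        20.00        19.2684        57.8051
  4        20.00        19.0305        76.1219
  5        20.00        18.7955        93.9777
  6     1,020.00       946.7384     5,680.4302
  Σ                  1,043.0951     5,967.1065
P = 1,043.0951; D_Mac = 5.72058 half-year periods = 2.86029 yrs; D_mod = 2.82498 yrs.
DV01 ≈ 2.82498 × 1,043.0951 × 0.0001 = 0.294672.

₹0.2947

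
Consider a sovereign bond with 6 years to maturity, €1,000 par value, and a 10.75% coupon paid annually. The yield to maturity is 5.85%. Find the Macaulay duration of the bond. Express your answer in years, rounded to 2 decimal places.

4.86 years

Periodic yield y = 0.0585. Discount each cash flow and weight by its year:
  t   CF        PV=CF/(1+0.0585)^t    t·PV
  1       107.50       101.5588       101.5588
  2       107.50        95.9460       191.8919
  3       107.50        90.6433       271.9300
  4       107.50        85.6338       342.5350
  5       107.50        80.9010       404.5052
  6     1,107.50       787.4057     4,724.4343
  Σ                  1,242.0886     6,036.8553
Price P = Σ PV = 1,242.0886.
Macaulay duration = Σ(t·PV) / P = 6,036.8553 / 1,242.0886 = 4.86025 years.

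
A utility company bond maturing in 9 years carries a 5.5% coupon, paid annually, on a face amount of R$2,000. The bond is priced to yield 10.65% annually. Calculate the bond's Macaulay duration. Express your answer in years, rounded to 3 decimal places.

Periodic yield y = 0.1065. Discount each cash flow and weight by its year:
  t   CF        PV=CF/(1+0.1065)^t    t·PV
  1       110.00        99.4126        99.4126
  2       110.00        89.8442       179.6883
  3       110.00        81.1967       243.5901
  4       110.00        73.3816       293.5263
  5       110.00        66.3186       331.5932
  6       110.00        59.9355       359.6130
  7       110.00        54.1667       379.1672
  8       110.00        48.9532       391.6258
  9     2,110.00       848.6326     7,637.6930
  Σ                  1,421.8417     9,915.9096
Price P = Σ PV = 1,421.8417.
Macaulay duration = Σ(t·PV) / P = 9,915.9096 / 1,421.8417 = 6.97399 years.

6.974 years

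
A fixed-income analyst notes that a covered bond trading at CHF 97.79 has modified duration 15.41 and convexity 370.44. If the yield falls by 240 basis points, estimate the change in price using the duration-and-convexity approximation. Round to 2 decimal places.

+CHF 46.60

Duration effect: -D_mod·Δy = -15.41 × (-0.024) = +0.369840
Convexity effect: ½·C·(Δy)² = 0.5 × 370.44 × (-0.024)² = +0.10668672
ΔP/P ≈ +0.369840 + 0.10668672 = +0.47652672
ΔP ≈ 97.79 × (+0.47652672) = +46.5995479488.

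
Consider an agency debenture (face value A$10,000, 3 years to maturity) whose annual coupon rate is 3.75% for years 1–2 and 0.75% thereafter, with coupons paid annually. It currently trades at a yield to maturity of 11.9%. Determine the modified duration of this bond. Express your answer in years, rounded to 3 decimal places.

Periodic yield y = 0.119. First find Macaulay duration:
  t   CF        PV=CF/(1+0.119)^t    t·PV
  1       375.00       335.1206       335.1206
  2       375.00       299.4823       598.9645
  3    10,075.00     7,190.4289    21,571.2866
  Σ                  7,825.0318    22,505.3718
P = 7,825.0318; Macaulay duration = 22,505.3718 / 7,825.0318 = 2.87607 years.
Modified duration = D_Mac / (1 + y) = 2.87607 / 1.119 = 2.57022 years.

2.570 years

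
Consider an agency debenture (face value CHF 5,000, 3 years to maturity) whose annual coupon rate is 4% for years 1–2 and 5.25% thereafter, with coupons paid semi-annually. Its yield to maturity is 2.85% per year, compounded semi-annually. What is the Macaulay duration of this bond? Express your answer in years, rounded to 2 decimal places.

2.86 years

Periodic yield y = 0.01425. Discount each cash flow and weight by its period:
  t   CF        PV=CF/(1+0.01425)^t    t·PV
  1       100.00        98.5950        98.5950
  2       100.00        97.2098       194.4196
  3       100.00        95.8440       287.5320
  4       100.00        94.4974       377.9897
  5       131.25       122.2853       611.4265
  6     5,131.25     4,713.6038    28,281.6229
  Σ                  5,222.0353    29,851.5856
Price P = Σ PV = 5,222.0353.
Macaulay duration = Σ(t·PV) / P = 29,851.5856 / 5,222.0353 = 5.71647 half-year periods.
In years: 5.71647 / 2 = 2.85823 years.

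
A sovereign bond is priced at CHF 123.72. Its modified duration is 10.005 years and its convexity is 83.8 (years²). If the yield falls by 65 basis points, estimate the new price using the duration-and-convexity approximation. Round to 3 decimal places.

CHF 131.985

Duration effect: -D_mod·Δy = -10.005 × (-0.0065) = +0.0650325
Convexity effect: ½·C·(Δy)² = 0.5 × 83.8 × (-0.0065)² = +0.001770275
ΔP/P ≈ +0.0650325 + 0.001770275 = +0.066802775
New price ≈ 123.72 × (1 + 0.066802775) = 131.984839323.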